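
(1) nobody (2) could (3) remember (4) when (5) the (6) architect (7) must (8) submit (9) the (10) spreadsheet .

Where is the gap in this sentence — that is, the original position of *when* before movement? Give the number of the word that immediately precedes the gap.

Pre-movement form: The architect must submit the spreadsheet when.
The filler 'when' is interpreted as the temporal adjunct. Fronting leaves a gap immediately after 'spreadsheet':
Nobody could remember when the architect must submit the spreadsheet ___.
'spreadsheet' is word 10.

10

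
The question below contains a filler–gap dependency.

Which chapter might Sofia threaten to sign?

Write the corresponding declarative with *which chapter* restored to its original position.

Sofia might threaten to sign which chapter.

'which chapter' functions as the direct object of 'sign'. Fronting leaves a gap immediately after 'sign':
Which chapter might Sofia threaten to sign ___?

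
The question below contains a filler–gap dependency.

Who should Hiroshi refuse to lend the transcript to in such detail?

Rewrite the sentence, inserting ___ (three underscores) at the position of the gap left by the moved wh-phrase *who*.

Pre-movement form: Hiroshi should refuse to lend the transcript to who in such detail.
The filler 'who' is interpreted as the object of the preposition 'to' (recipient of 'lend'). The gap is right after 'to'.

Who should Hiroshi refuse to lend the transcript to ___ in such detail?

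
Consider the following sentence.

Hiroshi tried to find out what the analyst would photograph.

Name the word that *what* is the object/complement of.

Before movement: The analyst would photograph what.
The filler 'what' is interpreted as the direct object of 'photograph'. Wh-movement fronts it, leaving a gap right after 'photograph':
Hiroshi tried to find out what the analyst would photograph ___.

photograph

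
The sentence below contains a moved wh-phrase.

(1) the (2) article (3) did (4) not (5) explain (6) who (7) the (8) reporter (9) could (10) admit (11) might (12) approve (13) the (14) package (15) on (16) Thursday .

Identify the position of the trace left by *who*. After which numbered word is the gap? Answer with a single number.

10

Underlying clause: The reporter could admit who might approve the package on Thursday.
The filler 'who' is interpreted as the subject of the clause embedded under 'admit'. It moves to the left edge, and the trace sits right after 'admit':
The article did not explain who the reporter could admit ___ might approve the package on Thursday.
'admit' is word 10.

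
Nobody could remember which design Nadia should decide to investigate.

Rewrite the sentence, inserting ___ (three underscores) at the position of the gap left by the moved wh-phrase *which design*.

Nobody could remember which design Nadia should decide to investigate ___.

Pre-movement form: Nadia should decide to investigate which design.
'which design' functions as the direct object of 'investigate'. The gap is right after 'investigate'.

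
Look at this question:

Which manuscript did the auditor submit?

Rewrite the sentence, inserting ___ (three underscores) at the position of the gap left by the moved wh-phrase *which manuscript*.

Underlying clause: The auditor did submit which manuscript.
The filler 'which manuscript' is interpreted as the direct object of 'submit'. The gap is right after 'submit'.

Which manuscript did the auditor submit ___?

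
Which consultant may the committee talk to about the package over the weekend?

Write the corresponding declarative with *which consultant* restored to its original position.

'which consultant' functions as the object of the preposition 'to'. Fronting leaves a gap immediately after 'to':
Which consultant may the committee talk to ___ about the package over the weekend?

The committee may talk to which consultant about the package over the weekend.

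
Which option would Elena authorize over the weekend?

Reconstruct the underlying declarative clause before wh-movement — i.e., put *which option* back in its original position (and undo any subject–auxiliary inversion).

The filler 'which option' is interpreted as the direct object of 'authorize'. Wh-movement fronts it, leaving a gap right after 'authorize':
Which option would Elena authorize ___ over the weekend?

Elena would authorize which option over the weekend.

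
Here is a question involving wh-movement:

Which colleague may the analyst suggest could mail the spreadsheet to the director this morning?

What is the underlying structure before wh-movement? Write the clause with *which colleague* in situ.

The analyst may suggest which colleague could mail the spreadsheet to the director this morning.

'which colleague' is the subject of the clause embedded under 'suggest'. Fronting leaves a gap immediately after 'suggest':
Which colleague may the analyst suggest ___ could mail the spreadsheet to the director this morning?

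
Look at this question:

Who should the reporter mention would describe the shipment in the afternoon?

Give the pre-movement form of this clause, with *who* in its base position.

The filler 'who' is interpreted as the subject of the clause embedded under 'mention'. It moves to the left edge, and the trace sits right after 'mention':
Who should the reporter mention ___ would describe the shipment in the afternoon?

The reporter should mention who would describe the shipment in the afternoon.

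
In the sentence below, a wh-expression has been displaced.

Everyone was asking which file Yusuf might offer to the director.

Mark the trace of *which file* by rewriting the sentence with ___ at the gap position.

Everyone was asking which file Yusuf might offer ___ to the director.

Pre-movement form: Yusuf might offer which file to the director.
The filler 'which file' is interpreted as the direct object of 'offer'. The gap is right after 'offer'.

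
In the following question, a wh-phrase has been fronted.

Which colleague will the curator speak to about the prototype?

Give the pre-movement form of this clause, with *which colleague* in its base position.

'which colleague' functions as the object of the preposition 'to'. Fronting leaves a gap immediately after 'to':
Which colleague will the curator speak to ___ about the prototype?

The curator will speak to which colleague about the prototype.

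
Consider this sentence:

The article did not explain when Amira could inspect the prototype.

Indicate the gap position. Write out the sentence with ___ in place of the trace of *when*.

Before movement: Amira could inspect the prototype when.
'when' functions as the temporal adjunct. The gap is right after 'prototype'.

The article did not explain when Amira could inspect the prototype ___.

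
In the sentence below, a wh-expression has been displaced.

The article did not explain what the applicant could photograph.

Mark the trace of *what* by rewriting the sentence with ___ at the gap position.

Pre-movement form: The applicant could photograph what.
'what' functions as the direct object of 'photograph'. The gap is right after 'photograph'.

The article did not explain what the applicant could photograph ___.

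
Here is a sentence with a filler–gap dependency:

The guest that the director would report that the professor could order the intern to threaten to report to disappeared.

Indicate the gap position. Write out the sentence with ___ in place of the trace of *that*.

'that' is the object of the preposition 'to'. The gap is right after 'to'.

The guest that the director would report that the professor could order the intern to threaten to report to ___ disappeared.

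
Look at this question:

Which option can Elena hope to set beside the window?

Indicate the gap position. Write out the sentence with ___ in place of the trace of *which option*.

Which option can Elena hope to set ___ beside the window?

Underlying clause: Elena can hope to set which option beside the window.
'which option' is the direct object of 'set'. The gap is right after 'set'.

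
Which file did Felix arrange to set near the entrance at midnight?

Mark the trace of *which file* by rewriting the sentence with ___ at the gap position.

Which file did Felix arrange to set ___ near the entrance at midnight?

Before movement: Felix did arrange to set which file near the entrance at midnight.
'which file' is the direct object of 'set'. The gap is right after 'set'.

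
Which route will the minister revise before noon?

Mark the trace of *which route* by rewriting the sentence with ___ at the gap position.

Which route will the minister revise ___ before noon?

Pre-movement form: The minister will revise which route before noon.
The filler 'which route' is interpreted as the direct object of 'revise'. The gap is right after 'revise'.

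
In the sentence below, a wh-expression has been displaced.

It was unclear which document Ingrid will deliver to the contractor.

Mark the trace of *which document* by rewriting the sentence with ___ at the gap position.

It was unclear which document Ingrid will deliver ___ to the contractor.

Before movement: Ingrid will deliver which document to the contractor.
The filler 'which document' is interpreted as the direct object of 'deliver'. The gap is right after 'deliver'.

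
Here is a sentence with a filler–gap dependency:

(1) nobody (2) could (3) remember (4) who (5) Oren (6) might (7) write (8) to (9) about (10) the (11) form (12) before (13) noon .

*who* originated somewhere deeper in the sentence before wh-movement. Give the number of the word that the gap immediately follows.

Before movement: Oren might write to who about the form before noon.
'who' is the object of the preposition 'to'. It moves to the left edge, and the trace sits right after 'to':
Nobody could remember who Oren might write to ___ about the form before noon.
'to' is word 8.

8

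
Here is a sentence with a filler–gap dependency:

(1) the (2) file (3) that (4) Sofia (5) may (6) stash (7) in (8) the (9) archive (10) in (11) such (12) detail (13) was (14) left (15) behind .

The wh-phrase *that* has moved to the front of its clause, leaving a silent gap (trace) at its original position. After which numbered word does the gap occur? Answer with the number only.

'that' functions as the direct object of 'stash'. Fronting leaves a gap immediately after 'stash':
The file that Sofia may stash ___ in the archive in such detail was left behind.
'stash' is word 6.

6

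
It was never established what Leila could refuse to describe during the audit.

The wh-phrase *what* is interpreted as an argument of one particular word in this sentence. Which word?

describe

Underlying clause: Leila could refuse to describe what during the audit.
'what' functions as the direct object of 'describe'. Fronting leaves a gap immediately after 'describe':
It was never established what Leila could refuse to describe ___ during the audit.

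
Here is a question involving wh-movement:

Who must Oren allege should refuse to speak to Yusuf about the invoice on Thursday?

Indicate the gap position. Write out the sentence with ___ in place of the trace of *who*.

Pre-movement form: Oren must allege who should refuse to speak to Yusuf about the invoice on Thursday.
The filler 'who' is interpreted as the subject of the clause embedded under 'allege'. The gap is right after 'allege'.

Who must Oren allege ___ should refuse to speak to Yusuf about the invoice on Thursday?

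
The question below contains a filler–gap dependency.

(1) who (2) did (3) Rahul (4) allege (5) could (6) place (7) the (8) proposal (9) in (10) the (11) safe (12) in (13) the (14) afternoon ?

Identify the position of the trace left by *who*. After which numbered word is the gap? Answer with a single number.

Pre-movement form: Rahul did allege who could place the proposal in the safe in the afternoon.
'who' functions as the subject of the clause embedded under 'allege'. Fronting leaves a gap immediately after 'allege':
Who did Rahul allege ___ could place the proposal in the safe in the afternoon?
'allege' is word 4.

4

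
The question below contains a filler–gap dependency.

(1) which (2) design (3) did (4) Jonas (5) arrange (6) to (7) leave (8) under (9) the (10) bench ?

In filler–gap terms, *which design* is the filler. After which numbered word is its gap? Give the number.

7

Pre-movement form: Jonas did arrange to leave which design under the bench.
'which design' functions as the direct object of 'leave'. It moves to the left edge, and the trace sits right after 'leave':
Which design did Jonas arrange to leave ___ under the bench?
'leave' is word 7.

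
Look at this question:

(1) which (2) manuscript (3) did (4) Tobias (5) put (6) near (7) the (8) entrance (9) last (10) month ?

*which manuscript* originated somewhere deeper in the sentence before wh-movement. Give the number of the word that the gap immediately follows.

Before movement: Tobias did put which manuscript near the entrance last month.
'which manuscript' is the direct object of 'put'. Fronting leaves a gap immediately after 'put':
Which manuscript did Tobias put ___ near the entrance last month?
'put' is word 5.

5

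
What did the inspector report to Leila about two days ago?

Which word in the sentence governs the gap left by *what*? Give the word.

Before movement: The inspector did report to Leila about what two days ago.
'what' functions as the object of the preposition 'about'. It moves to the left edge, and the trace sits right after 'about':
What did the inspector report to Leila about ___ two days ago?

about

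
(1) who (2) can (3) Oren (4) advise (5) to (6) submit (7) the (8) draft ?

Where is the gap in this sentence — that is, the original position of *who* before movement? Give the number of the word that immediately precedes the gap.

Underlying clause: Oren can advise who to submit the draft.
'who' is the direct object of 'advise'. It moves to the left edge, and the trace sits right after 'advise':
Who can Oren advise ___ to submit the draft?
'advise' is word 4.

4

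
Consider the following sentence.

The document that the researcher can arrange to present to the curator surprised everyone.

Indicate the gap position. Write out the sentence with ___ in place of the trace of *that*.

'that' is the direct object of 'present'. The gap is right after 'present'.

The document that the researcher can arrange to present ___ to the curator surprised everyone.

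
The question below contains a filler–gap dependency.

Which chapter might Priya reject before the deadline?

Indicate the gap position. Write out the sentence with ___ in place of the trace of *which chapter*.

Pre-movement form: Priya might reject which chapter before the deadline.
'which chapter' functions as the direct object of 'reject'. The gap is right after 'reject'.

Which chapter might Priya reject ___ before the deadline?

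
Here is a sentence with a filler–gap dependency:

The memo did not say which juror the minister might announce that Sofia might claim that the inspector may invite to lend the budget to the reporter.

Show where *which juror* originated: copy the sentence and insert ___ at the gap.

Before movement: The minister might announce that Sofia might claim that the inspector may invite which juror to lend the budget to the reporter.
The filler 'which juror' is interpreted as the direct object of 'invite'. The gap is right after 'invite'.

The memo did not say which juror the minister might announce that Sofia might claim that the inspector may invite ___ to lend the budget to the reporter.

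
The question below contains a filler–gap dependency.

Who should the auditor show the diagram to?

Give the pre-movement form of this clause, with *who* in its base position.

The auditor should show the diagram to who.

The filler 'who' is interpreted as the object of the preposition 'to' (recipient of 'show'). Wh-movement fronts it, leaving a gap right after 'to':
Who should the auditor show the diagram to ___?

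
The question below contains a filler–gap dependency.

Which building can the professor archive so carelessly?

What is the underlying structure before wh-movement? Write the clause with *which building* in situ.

The professor can archive which building so carelessly.

'which building' functions as the direct object of 'archive'. Wh-movement fronts it, leaving a gap right after 'archive':
Which building can the professor archive ___ so carelessly?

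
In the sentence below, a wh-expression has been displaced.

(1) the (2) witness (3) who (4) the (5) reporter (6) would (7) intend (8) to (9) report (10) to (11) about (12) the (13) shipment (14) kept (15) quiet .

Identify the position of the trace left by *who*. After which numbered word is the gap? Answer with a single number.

'who' functions as the object of the preposition 'to'. It moves to the left edge, and the trace sits right after 'to':
The witness who the reporter would intend to report to ___ about the shipment kept quiet.
'to' is word 10.

10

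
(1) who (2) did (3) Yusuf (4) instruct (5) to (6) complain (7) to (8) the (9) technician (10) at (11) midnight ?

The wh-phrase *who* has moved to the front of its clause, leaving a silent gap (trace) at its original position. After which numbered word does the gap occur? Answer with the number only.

In situ: Yusuf did instruct who to complain to the technician at midnight.
'who' is the direct object of 'instruct'. It moves to the left edge, and the trace sits right after 'instruct':
Who did Yusuf instruct ___ to complain to the technician at midnight?
'instruct' is word 4.

4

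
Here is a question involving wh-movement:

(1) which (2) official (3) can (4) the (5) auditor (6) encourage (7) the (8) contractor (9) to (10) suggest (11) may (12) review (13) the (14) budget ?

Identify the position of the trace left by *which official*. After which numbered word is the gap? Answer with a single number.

10

In situ: The auditor can encourage the contractor to suggest which official may review the budget.
The filler 'which official' is interpreted as the subject of the clause embedded under 'suggest'. Fronting leaves a gap immediately after 'suggest':
Which official can the auditor encourage the contractor to suggest ___ may review the budget?
'suggest' is word 10.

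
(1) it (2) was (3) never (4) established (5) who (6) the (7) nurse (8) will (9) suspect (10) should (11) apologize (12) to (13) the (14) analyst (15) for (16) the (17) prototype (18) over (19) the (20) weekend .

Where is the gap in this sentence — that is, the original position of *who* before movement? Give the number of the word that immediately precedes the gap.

9

Pre-movement form: The nurse will suspect who should apologize to the analyst for the prototype over the weekend.
'who' functions as the subject of the clause embedded under 'suspect'. Wh-movement fronts it, leaving a gap right after 'suspect':
It was never established who the nurse will suspect ___ should apologize to the analyst for the prototype over the weekend.
'suspect' is word 9.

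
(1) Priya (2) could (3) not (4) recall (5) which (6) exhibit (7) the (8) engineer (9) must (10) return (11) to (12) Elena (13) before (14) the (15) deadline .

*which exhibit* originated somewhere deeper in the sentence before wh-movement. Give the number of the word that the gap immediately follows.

In situ: The engineer must return which exhibit to Elena before the deadline.
'which exhibit' is the direct object of 'return'. Fronting leaves a gap immediately after 'return':
Priya could not recall which exhibit the engineer must return ___ to Elena before the deadline.
'return' is word 10.

10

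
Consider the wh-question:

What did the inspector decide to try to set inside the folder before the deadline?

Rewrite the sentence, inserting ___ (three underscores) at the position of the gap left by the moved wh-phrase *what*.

Underlying clause: The inspector did decide to try to set what inside the folder before the deadline.
'what' functions as the direct object of 'set'. The gap is right after 'set'.

What did the inspector decide to try to set ___ inside the folder before the deadline?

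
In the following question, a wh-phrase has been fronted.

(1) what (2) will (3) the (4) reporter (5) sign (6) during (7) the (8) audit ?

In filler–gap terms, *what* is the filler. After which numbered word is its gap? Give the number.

5

Before movement: The reporter will sign what during the audit.
'what' is the direct object of 'sign'. It moves to the left edge, and the trace sits right after 'sign':
What will the reporter sign ___ during the audit?
'sign' is word 5.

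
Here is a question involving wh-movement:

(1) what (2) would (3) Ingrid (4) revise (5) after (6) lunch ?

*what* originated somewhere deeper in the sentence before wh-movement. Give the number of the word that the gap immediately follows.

4

Underlying clause: Ingrid would revise what after lunch.
'what' functions as the direct object of 'revise'. It moves to the left edge, and the trace sits right after 'revise':
What would Ingrid revise ___ after lunch?
'revise' is word 4.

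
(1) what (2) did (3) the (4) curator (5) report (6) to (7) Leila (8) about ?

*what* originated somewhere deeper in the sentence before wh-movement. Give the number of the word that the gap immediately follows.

8

In situ: The curator did report to Leila about what.
The filler 'what' is interpreted as the object of the preposition 'about'. Fronting leaves a gap immediately after 'about':
What did the curator report to Leila about ___?
'about' is word 8.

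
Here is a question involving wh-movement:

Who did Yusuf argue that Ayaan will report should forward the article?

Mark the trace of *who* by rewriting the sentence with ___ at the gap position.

Who did Yusuf argue that Ayaan will report ___ should forward the article?

Pre-movement form: Yusuf did argue that Ayaan will report who should forward the article.
The filler 'who' is interpreted as the subject of the clause embedded under 'report'. The gap is right after 'report'.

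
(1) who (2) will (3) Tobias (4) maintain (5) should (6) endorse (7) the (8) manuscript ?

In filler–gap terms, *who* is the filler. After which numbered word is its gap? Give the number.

4

In situ: Tobias will maintain who should endorse the manuscript.
The filler 'who' is interpreted as the subject of the clause embedded under 'maintain'. Fronting leaves a gap immediately after 'maintain':
Who will Tobias maintain ___ should endorse the manuscript?
'maintain' is word 4.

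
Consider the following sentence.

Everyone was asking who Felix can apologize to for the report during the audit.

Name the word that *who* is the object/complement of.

In situ: Felix can apologize to who for the report during the audit.
The filler 'who' is interpreted as the object of the preposition 'to'. Wh-movement fronts it, leaving a gap right after 'to':
Everyone was asking who Felix can apologize to ___ for the report during the audit.

to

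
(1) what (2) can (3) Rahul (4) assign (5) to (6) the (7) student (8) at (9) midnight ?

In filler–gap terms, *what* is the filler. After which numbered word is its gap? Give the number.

4

Pre-movement form: Rahul can assign what to the student at midnight.
The filler 'what' is interpreted as the direct object of 'assign'. Fronting leaves a gap immediately after 'assign':
What can Rahul assign ___ to the student at midnight?
'assign' is word 4.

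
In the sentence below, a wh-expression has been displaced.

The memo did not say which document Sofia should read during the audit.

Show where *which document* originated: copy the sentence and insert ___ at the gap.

Underlying clause: Sofia should read which document during the audit.
'which document' functions as the direct object of 'read'. The gap is right after 'read'.

The memo did not say which document Sofia should read ___ during the audit.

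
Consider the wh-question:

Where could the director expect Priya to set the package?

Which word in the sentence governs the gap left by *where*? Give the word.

set

Before movement: The director could expect Priya to set the package where.
The filler 'where' is interpreted as the locative complement of 'set'. Fronting leaves a gap immediately after 'package':
Where could the director expect Priya to set the package ___?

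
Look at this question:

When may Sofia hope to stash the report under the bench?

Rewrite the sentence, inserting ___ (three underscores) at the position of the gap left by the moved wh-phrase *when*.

When may Sofia hope to stash the report under the bench ___?

Before movement: Sofia may hope to stash the report under the bench when.
'when' is the temporal adjunct. The gap is right after 'bench'.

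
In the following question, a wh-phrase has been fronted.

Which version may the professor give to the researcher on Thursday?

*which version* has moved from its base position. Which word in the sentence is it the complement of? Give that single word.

give

Underlying clause: The professor may give which version to the researcher on Thursday.
'which version' is the direct object of 'give'. Fronting leaves a gap immediately after 'give':
Which version may the professor give ___ to the researcher on Thursday?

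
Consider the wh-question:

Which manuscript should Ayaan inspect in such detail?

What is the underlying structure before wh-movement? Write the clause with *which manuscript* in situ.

Ayaan should inspect which manuscript in such detail.

'which manuscript' is the direct object of 'inspect'. It moves to the left edge, and the trace sits right after 'inspect':
Which manuscript should Ayaan inspect ___ in such detail?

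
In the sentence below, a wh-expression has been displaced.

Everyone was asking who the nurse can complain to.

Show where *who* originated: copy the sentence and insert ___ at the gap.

In situ: The nurse can complain to who.
The filler 'who' is interpreted as the object of the preposition 'to'. The gap is right after 'to'.

Everyone was asking who the nurse can complain to ___.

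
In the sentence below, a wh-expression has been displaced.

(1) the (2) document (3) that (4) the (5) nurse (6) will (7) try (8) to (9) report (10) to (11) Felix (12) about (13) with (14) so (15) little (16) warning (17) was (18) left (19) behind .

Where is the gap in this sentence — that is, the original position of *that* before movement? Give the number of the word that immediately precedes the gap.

12

'that' functions as the object of the preposition 'about'. Fronting leaves a gap immediately after 'about':
The document that the nurse will try to report to Felix about ___ with so little warning was left behind.
'about' is word 12.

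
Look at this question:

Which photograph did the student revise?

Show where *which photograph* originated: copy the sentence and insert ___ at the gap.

Which photograph did the student revise ___?

In situ: The student did revise which photograph.
'which photograph' functions as the direct object of 'revise'. The gap is right after 'revise'.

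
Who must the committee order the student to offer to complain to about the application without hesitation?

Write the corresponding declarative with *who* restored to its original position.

The committee must order the student to offer to complain to who about the application without hesitation.

The filler 'who' is interpreted as the object of the preposition 'to'. Wh-movement fronts it, leaving a gap right after 'to':
Who must the committee order the student to offer to complain to ___ about the application without hesitation?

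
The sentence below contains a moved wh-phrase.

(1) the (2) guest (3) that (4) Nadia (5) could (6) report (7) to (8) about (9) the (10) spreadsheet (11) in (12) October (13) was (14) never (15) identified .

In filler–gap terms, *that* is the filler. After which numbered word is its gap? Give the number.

7

The filler 'that' is interpreted as the object of the preposition 'to'. It moves to the left edge, and the trace sits right after 'to':
The guest that Nadia could report to ___ about the spreadsheet in October was never identified.
'to' is word 7.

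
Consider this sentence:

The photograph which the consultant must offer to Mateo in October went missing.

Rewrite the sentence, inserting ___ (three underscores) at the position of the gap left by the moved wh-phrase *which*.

'which' functions as the direct object of 'offer'. The gap is right after 'offer'.

The photograph which the consultant must offer ___ to Mateo in October went missing.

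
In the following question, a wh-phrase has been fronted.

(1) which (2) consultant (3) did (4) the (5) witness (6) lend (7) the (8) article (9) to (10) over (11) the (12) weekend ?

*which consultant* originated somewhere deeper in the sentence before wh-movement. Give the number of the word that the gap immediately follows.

In situ: The witness did lend the article to which consultant over the weekend.
'which consultant' is the object of the preposition 'to' (recipient of 'lend'). It moves to the left edge, and the trace sits right after 'to':
Which consultant did the witness lend the article to ___ over the weekend?
'to' is word 9.

9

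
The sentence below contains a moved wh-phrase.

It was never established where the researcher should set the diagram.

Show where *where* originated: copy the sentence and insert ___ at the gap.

In situ: The researcher should set the diagram where.
'where' functions as the locative complement of 'set'. The gap is right after 'diagram'.

It was never established where the researcher should set the diagram ___.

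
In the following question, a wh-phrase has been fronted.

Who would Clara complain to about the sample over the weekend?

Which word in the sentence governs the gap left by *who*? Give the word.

to

Pre-movement form: Clara would complain to who about the sample over the weekend.
The filler 'who' is interpreted as the object of the preposition 'to'. Wh-movement fronts it, leaving a gap right after 'to':
Who would Clara complain to ___ about the sample over the weekend?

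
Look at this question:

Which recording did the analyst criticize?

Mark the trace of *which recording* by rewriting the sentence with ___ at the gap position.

Pre-movement form: The analyst did criticize which recording.
'which recording' functions as the direct object of 'criticize'. The gap is right after 'criticize'.

Which recording did the analyst criticize ___?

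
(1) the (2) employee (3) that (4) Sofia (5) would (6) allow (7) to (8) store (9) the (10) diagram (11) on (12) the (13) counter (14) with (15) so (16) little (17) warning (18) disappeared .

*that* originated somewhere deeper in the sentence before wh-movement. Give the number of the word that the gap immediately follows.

'that' is the direct object of 'allow'. It moves to the left edge, and the trace sits right after 'allow':
The employee that Sofia would allow ___ to store the diagram on the counter with so little warning disappeared.
'allow' is word 6.

6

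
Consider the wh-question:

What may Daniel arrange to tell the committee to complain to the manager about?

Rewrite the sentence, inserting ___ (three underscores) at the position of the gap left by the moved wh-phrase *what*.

What may Daniel arrange to tell the committee to complain to the manager about ___?

Before movement: Daniel may arrange to tell the committee to complain to the manager about what.
The filler 'what' is interpreted as the object of the preposition 'about'. The gap is right after 'about'.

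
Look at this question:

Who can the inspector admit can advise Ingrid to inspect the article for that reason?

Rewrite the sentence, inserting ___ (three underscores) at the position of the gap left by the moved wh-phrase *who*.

Pre-movement form: The inspector can admit who can advise Ingrid to inspect the article for that reason.
'who' is the subject of the clause embedded under 'admit'. The gap is right after 'admit'.

Who can the inspector admit ___ can advise Ingrid to inspect the article for that reason?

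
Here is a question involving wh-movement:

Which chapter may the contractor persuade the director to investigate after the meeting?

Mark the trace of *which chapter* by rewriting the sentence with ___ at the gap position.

Which chapter may the contractor persuade the director to investigate ___ after the meeting?

Before movement: The contractor may persuade the director to investigate which chapter after the meeting.
The filler 'which chapter' is interpreted as the direct object of 'investigate'. The gap is right after 'investigate'.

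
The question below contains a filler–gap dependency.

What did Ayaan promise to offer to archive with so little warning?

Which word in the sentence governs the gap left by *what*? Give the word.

Pre-movement form: Ayaan did promise to offer to archive what with so little warning.
'what' is the direct object of 'archive'. Wh-movement fronts it, leaving a gap right after 'archive':
What did Ayaan promise to offer to archive ___ with so little warning?

archive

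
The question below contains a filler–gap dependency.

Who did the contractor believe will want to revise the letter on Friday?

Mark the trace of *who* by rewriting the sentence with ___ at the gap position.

Underlying clause: The contractor did believe who will want to revise the letter on Friday.
The filler 'who' is interpreted as the subject of the clause embedded under 'believe'. The gap is right after 'believe'.

Who did the contractor believe ___ will want to revise the letter on Friday?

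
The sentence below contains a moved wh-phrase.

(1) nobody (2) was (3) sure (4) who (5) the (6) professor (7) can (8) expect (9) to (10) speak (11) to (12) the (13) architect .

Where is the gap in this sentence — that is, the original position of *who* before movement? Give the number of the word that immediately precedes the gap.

Underlying clause: The professor can expect who to speak to the architect.
'who' is the direct object of 'expect'. Fronting leaves a gap immediately after 'expect':
Nobody was sure who the professor can expect ___ to speak to the architect.
'expect' is word 8.

8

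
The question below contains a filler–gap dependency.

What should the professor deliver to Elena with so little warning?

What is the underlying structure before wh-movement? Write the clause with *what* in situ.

'what' is the direct object of 'deliver'. Fronting leaves a gap immediately after 'deliver':
What should the professor deliver ___ to Elena with so little warning?

The professor should deliver what to Elena with so little warning.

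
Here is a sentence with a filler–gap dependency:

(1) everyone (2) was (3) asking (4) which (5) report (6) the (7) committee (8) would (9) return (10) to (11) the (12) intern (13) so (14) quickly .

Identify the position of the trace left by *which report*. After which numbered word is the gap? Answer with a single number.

9

Before movement: The committee would return which report to the intern so quickly.
'which report' functions as the direct object of 'return'. Fronting leaves a gap immediately after 'return':
Everyone was asking which report the committee would return ___ to the intern so quickly.
'return' is word 9.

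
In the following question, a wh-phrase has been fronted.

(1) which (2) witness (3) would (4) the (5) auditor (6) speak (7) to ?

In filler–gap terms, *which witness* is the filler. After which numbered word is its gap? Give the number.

7

In situ: The auditor would speak to which witness.
'which witness' functions as the object of the preposition 'to'. Wh-movement fronts it, leaving a gap right after 'to':
Which witness would the auditor speak to ___?
'to' is word 7.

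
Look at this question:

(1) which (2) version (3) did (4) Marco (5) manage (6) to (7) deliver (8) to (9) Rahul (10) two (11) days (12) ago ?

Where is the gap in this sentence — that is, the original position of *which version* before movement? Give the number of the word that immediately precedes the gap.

7

Pre-movement form: Marco did manage to deliver which version to Rahul two days ago.
The filler 'which version' is interpreted as the direct object of 'deliver'. Fronting leaves a gap immediately after 'deliver':
Which version did Marco manage to deliver ___ to Rahul two days ago?
'deliver' is word 7.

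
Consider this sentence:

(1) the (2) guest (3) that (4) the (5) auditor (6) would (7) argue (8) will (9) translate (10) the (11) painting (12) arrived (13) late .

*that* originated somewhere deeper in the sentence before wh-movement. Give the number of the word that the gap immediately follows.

7

'that' functions as the subject of the clause embedded under 'argue'. Wh-movement fronts it, leaving a gap right after 'argue':
The guest that the auditor would argue ___ will translate the painting arrived late.
'argue' is word 7.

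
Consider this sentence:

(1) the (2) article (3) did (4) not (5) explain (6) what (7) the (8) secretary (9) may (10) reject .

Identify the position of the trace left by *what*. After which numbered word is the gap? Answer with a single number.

10

In situ: The secretary may reject what.
The filler 'what' is interpreted as the direct object of 'reject'. Wh-movement fronts it, leaving a gap right after 'reject':
The article did not explain what the secretary may reject ___.
'reject' is word 10.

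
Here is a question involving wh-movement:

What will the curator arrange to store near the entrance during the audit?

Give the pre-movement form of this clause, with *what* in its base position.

The curator will arrange to store what near the entrance during the audit.

The filler 'what' is interpreted as the direct object of 'store'. Wh-movement fronts it, leaving a gap right after 'store':
What will the curator arrange to store ___ near the entrance during the audit?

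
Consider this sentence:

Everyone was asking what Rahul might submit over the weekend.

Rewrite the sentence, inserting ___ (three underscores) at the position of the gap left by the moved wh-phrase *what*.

Everyone was asking what Rahul might submit ___ over the weekend.

In situ: Rahul might submit what over the weekend.
The filler 'what' is interpreted as the direct object of 'submit'. The gap is right after 'submit'.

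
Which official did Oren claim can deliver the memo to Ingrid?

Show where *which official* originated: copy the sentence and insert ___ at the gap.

Which official did Oren claim ___ can deliver the memo to Ingrid?

Before movement: Oren did claim which official can deliver the memo to Ingrid.
'which official' functions as the subject of the clause embedded under 'claim'. The gap is right after 'claim'.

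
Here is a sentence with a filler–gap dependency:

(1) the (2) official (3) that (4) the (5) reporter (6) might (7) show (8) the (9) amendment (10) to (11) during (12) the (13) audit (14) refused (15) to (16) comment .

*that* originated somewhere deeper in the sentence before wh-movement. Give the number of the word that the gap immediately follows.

The filler 'that' is interpreted as the object of the preposition 'to' (recipient of 'show'). Wh-movement fronts it, leaving a gap right after 'to':
The official that the reporter might show the amendment to ___ during the audit refused to comment.
'to' is word 10.

10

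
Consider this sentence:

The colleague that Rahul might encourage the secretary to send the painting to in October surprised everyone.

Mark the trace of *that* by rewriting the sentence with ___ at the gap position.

The colleague that Rahul might encourage the secretary to send the painting to ___ in October surprised everyone.

'that' is the object of the preposition 'to' (recipient of 'send'). The gap is right after 'to'.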